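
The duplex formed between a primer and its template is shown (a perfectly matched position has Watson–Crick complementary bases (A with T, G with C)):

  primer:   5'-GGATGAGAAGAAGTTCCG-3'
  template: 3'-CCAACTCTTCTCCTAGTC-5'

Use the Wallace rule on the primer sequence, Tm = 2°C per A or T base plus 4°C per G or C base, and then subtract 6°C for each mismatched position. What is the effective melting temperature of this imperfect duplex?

Primer base counts: A=6, T=3, G=7, C=2 → A+T=9, G+C=9
Perfect-match Tm = 2(9) + 4(9) = 18 + 36 = 54°C
Mismatches (positions where the bases are not complementary): 4 (at positions 3, 12, 14, 17)
Effective Tm = 54 − 4×6 = 54 − 24 = 30°C

30°C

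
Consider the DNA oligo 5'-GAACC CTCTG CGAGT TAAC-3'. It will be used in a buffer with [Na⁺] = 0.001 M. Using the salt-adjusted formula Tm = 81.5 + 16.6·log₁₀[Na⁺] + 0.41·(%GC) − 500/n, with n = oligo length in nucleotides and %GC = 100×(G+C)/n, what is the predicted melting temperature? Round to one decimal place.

27.0°C

Length n = 19. C=6, T=4, G=4, A=5
G+C = 10, so %GC = 10/19 × 100 = 52.632%
Salt term: 16.6 × (-3) = -49.8
GC term: 0.41 × 52.632 = 21.579; length term: −500/19 = −26.316
Tm = 81.5 + (-49.8) + 21.579 − 26.316 = 26.963 → 27.0°C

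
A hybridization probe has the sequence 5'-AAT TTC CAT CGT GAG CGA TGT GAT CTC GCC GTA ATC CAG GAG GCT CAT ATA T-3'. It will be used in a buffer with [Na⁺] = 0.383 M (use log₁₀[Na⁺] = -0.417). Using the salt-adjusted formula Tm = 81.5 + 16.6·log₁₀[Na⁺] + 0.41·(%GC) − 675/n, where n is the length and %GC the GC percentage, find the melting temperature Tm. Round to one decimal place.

80.5°C

Length n = 52. Scanning the sequence gives A=13, G=12, T=15, C=12.
G+C = 24, so %GC = 24/52 × 100 = 46.154%
Salt term: 16.6 × (-0.417) = -6.922
GC term: 0.41 × 46.154 = 18.923; length term: −675/52 = −12.981
Tm = 81.5 + (-6.922) + 18.923 − 12.981 = 80.52 → 80.5°C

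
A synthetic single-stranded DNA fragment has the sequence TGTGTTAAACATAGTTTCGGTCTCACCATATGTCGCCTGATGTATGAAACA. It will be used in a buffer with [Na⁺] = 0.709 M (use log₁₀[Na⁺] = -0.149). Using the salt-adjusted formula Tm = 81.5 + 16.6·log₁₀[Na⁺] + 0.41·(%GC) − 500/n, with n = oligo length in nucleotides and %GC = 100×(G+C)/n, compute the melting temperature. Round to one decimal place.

85.3°C

Length n = 51. G=10, C=10, A=14, T=17
G+C = 20, so %GC = 20/51 × 100 = 39.216%
Salt term: 16.6 × (-0.149) = -2.473
GC term: 0.41 × 39.216 = 16.079; length term: −500/51 = −9.804
Tm = 81.5 + (-2.473) + 16.079 − 9.804 = 85.302 → 85.3°C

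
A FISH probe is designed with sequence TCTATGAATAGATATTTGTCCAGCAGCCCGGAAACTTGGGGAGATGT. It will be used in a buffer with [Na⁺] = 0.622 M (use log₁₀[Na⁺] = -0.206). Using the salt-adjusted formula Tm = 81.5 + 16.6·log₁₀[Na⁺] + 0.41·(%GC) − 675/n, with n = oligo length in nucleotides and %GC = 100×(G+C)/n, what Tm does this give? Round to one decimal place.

Length n = 47. G=13, T=13, C=8, A=13
G+C = 21, so %GC = 21/47 × 100 = 44.681%
Salt term: 16.6 × (-0.206) = -3.42
GC term: 0.41 × 44.681 = 18.319; length term: −675/47 = −14.362
Tm = 81.5 + (-3.42) + 18.319 − 14.362 = 82.037 → 82.0°C

82.0°C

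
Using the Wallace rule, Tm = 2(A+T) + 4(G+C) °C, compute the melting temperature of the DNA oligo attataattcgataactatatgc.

56°C

Base counts: C=3, G=2, A=9, T=9
A+T = 18, G+C = 5
Tm = 4·5 + 2·18 = 20 + 36 = 56°C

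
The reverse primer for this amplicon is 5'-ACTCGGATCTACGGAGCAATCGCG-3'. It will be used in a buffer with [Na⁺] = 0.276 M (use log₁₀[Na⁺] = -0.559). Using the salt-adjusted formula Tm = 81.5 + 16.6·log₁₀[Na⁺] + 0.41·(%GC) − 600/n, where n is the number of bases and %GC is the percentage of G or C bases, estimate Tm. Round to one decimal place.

71.1°C

Length n = 24. T=4, G=7, A=6, C=7
G+C = 14, so %GC = 14/24 × 100 = 58.333%
Salt term: 16.6 × (-0.559) = -9.279
GC term: 0.41 × 58.333 = 23.917; length term: −600/24 = −25
Tm = 81.5 + (-9.279) + 23.917 − 25 = 71.138 → 71.1°C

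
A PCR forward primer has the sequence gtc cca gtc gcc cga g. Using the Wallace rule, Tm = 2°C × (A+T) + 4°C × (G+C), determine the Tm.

A=2, G=5, T=2, C=7
AT pairs contribute 4, GC pairs contribute 12.
Tm = 2(4) + 4(12) = 8 + 48 = 56°C

56°C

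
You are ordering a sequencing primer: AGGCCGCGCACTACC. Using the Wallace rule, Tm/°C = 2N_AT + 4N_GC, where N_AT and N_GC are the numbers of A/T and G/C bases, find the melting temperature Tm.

Scanning the sequence gives T=1, A=3, G=4, C=7.
AT pairs contribute 4, GC pairs contribute 11.
Tm = 4·11 + 2·4 = 44 + 8 = 52°C

52°C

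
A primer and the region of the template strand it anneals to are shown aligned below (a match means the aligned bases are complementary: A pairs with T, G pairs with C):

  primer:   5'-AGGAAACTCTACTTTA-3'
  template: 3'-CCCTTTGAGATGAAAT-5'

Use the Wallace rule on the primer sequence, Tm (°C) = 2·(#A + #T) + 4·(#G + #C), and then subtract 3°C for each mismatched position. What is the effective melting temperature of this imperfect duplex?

Primer base counts: A=6, T=5, G=2, C=3 → A+T=11, G+C=5
Perfect-match Tm = 2(11) + 4(5) = 22 + 20 = 42°C
Mismatches (positions where the bases are not complementary): 1 (at position 1)
Effective Tm = 42 − 1×3 = 42 − 3 = 39°C

39°C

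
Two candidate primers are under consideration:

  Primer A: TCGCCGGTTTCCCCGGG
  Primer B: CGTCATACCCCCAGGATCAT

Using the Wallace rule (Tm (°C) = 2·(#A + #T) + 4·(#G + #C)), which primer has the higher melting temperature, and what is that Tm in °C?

Primer B, 62°C

Primer A: A+T=4, G+C=13 → Tm = 2(4)+4(13) = 60°C
Primer B: A+T=9, G+C=11 → Tm = 2(9)+4(11) = 62°C
60°C vs 62°C → primer B is higher.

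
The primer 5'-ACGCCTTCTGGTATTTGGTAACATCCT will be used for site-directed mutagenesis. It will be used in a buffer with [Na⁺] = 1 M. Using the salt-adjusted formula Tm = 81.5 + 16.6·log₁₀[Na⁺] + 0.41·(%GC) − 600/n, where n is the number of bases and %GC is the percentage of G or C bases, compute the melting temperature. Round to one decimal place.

Length n = 27. Scanning the sequence gives T=10, A=5, G=5, C=7.
G+C = 12, so %GC = 12/27 × 100 = 44.444%
Salt term: 16.6 × (0) = 0
GC term: 0.41 × 44.444 = 18.222; length term: −600/27 = −22.222
Tm = 81.5 + (0) + 18.222 − 22.222 = 77.5 → 77.5°C

77.5°C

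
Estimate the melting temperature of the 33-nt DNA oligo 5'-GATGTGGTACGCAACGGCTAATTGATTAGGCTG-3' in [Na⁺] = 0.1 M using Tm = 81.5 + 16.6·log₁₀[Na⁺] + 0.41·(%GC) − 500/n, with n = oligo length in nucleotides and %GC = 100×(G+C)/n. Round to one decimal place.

Length n = 33. Scanning the sequence gives A=8, T=9, G=11, C=5.
G+C = 16, so %GC = 16/33 × 100 = 48.485%
Salt term: 16.6 × (-1) = -16.6
GC term: 0.41 × 48.485 = 19.879; length term: −500/33 = −15.152
Tm = 81.5 + (-16.6) + 19.879 − 15.152 = 69.627 → 69.6°C

69.6°C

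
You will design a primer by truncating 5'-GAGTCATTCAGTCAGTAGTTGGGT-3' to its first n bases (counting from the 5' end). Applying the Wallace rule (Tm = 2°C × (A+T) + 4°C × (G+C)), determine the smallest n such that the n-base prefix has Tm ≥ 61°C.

n = 22

First 21 bases: GAGTCATTCAGTCAGTAGTTG → Tm = 60°C (< 61°C)
First 22 bases: GAGTCATTCAGTCAGTAGTTGG → Tm = 64°C (≥ 61°C)
Since every base adds ≥2°C, Tm only increases with n, so the threshold is first crossed at n = 22.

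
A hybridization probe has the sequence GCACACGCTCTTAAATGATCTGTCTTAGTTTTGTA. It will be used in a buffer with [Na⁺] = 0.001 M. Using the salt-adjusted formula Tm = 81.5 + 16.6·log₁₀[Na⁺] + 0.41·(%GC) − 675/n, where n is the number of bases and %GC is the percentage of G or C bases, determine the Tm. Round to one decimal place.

27.6°C

Length n = 35. Scanning the sequence gives A=8, T=14, C=7, G=6.
G+C = 13, so %GC = 13/35 × 100 = 37.143%
Salt term: 16.6 × (-3) = -49.8
GC term: 0.41 × 37.143 = 15.229; length term: −675/35 = −19.286
Tm = 81.5 + (-49.8) + 15.229 − 19.286 = 27.643 → 27.6°C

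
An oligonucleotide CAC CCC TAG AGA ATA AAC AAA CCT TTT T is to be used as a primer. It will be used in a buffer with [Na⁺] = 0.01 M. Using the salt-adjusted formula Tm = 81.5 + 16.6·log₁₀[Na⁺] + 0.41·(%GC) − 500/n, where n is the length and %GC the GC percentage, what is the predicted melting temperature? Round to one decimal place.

Length n = 28. Base counts: C=8, A=11, T=7, G=2
G+C = 10, so %GC = 10/28 × 100 = 35.714%
Salt term: 16.6 × (-2) = -33.2
GC term: 0.41 × 35.714 = 14.643; length term: −500/28 = −17.857
Tm = 81.5 + (-33.2) + 14.643 − 17.857 = 45.086 → 45.1°C

45.1°C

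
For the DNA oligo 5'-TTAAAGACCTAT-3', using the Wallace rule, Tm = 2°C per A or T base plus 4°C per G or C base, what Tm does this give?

Scanning the sequence gives T=4, G=1, A=5, C=2.
So N_AT = 9 and N_GC = 3.
Tm = 2×9 + 4×3 = 30°C

30°C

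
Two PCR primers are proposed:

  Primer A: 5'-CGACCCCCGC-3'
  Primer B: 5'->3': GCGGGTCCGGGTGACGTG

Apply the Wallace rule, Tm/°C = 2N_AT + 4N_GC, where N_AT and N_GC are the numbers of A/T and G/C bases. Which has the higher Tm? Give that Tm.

Primer A: A+T=1, G+C=9 → Tm = 2(1)+4(9) = 38°C
Primer B: A+T=4, G+C=14 → Tm = 2(4)+4(14) = 64°C
38°C vs 64°C → primer B is higher.

Primer B, 64°C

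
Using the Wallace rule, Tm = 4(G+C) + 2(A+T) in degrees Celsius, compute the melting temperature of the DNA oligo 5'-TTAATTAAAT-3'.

A=5, G=0, C=0, T=5
So N_AT = 10 and N_GC = 0.
Tm = 4·0 + 2·10 = 0 + 20 = 20°C

20°C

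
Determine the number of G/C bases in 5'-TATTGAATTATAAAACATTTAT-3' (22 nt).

2

Base counts: G=1, T=10, C=1, A=10
Total G or C: 1 + 1 = 2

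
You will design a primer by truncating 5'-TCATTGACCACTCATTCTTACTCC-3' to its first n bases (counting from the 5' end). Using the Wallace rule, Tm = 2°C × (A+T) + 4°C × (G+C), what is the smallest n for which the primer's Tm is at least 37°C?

First 12 bases: TCATTGACCACT → Tm = 34°C (< 37°C)
First 13 bases: TCATTGACCACTC → Tm = 38°C (≥ 37°C)
Since every base adds ≥2°C, Tm only increases with n, so the threshold is first crossed at n = 13.

n = 13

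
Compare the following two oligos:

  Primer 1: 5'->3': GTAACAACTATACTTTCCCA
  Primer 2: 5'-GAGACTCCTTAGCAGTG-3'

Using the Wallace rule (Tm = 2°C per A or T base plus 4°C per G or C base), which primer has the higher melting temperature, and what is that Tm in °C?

Primer 1: A+T=13, G+C=7 → Tm = 2(13)+4(7) = 54°C
Primer 2: A+T=8, G+C=9 → Tm = 2(8)+4(9) = 52°C
54°C vs 52°C → primer 1 is higher.

Primer 1, 54°C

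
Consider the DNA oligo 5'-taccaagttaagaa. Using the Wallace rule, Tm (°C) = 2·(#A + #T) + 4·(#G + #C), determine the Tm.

36°C

Base counts: G=2, A=7, T=3, C=2
A+T = 10, G+C = 4
Tm = 4·4 + 2·10 = 16 + 20 = 36°C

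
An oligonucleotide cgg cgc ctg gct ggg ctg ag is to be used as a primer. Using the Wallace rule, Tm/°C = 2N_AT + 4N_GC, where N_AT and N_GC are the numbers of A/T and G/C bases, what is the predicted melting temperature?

Counting bases: C=6, G=10, T=3, A=1
AT pairs contribute 4, GC pairs contribute 16.
Tm = 2×4 + 4×16 = 72°C

72°C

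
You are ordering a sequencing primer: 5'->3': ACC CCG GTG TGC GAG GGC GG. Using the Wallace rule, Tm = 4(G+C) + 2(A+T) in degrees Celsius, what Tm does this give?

72°C

Base counts: G=10, T=2, C=6, A=2
So N_AT = 4 and N_GC = 16.
Tm = 2×4 + 4×16 = 72°C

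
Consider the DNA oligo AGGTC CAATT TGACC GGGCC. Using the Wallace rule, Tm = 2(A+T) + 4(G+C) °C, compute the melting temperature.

64°C

Counting bases: T=4, C=6, A=4, G=6
AT pairs contribute 8, GC pairs contribute 12.
Tm = 2×8 + 4×12 = 64°C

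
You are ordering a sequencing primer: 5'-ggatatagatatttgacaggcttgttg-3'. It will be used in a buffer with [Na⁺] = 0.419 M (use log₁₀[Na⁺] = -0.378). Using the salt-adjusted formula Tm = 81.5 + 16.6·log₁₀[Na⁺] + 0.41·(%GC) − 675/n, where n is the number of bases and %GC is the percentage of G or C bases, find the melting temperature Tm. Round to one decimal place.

65.4°C

Length n = 27. Base counts: T=10, A=7, G=8, C=2
G+C = 10, so %GC = 10/27 × 100 = 37.037%
Salt term: 16.6 × (-0.378) = -6.275
GC term: 0.41 × 37.037 = 15.185; length term: −675/27 = −25
Tm = 81.5 + (-6.275) + 15.185 − 25 = 65.41 → 65.4°C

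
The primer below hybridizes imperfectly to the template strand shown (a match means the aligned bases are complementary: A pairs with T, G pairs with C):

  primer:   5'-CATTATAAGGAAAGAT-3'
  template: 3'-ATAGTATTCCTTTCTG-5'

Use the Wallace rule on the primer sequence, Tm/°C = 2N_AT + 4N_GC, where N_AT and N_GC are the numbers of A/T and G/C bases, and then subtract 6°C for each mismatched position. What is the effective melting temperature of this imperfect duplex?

22°C

Primer base counts: A=8, T=4, G=3, C=1 → A+T=12, G+C=4
Perfect-match Tm = 2(12) + 4(4) = 24 + 16 = 40°C
Mismatches (positions where the bases are not complementary): 3 (at positions 1, 4, 16)
Effective Tm = 40 − 3×6 = 40 − 18 = 22°C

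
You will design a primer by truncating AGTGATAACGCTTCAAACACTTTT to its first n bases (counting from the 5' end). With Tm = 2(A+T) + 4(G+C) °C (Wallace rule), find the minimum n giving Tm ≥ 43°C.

First 15 bases: AGTGATAACGCTTCA → Tm = 42°C (< 43°C)
First 16 bases: AGTGATAACGCTTCAA → Tm = 44°C (≥ 43°C)
Each additional base adds 2°C (A/T) or 4°C (G/C), so Tm is non-decreasing in n; n = 16 is the first length to reach 43°C.

n = 16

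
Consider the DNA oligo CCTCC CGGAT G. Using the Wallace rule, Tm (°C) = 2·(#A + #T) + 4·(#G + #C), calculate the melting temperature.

G=3, T=2, A=1, C=5
AT pairs contribute 3, GC pairs contribute 8.
Tm = 2(3) + 4(8) = 6 + 32 = 38°C

38°C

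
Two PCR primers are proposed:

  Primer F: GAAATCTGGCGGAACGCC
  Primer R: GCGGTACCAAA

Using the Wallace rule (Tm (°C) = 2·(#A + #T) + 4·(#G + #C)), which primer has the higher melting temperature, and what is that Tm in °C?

Primer F, 58°C

Primer F: A+T=7, G+C=11 → Tm = 2(7)+4(11) = 58°C
Primer R: A+T=5, G+C=6 → Tm = 2(5)+4(6) = 34°C
58°C vs 34°C → primer F is higher.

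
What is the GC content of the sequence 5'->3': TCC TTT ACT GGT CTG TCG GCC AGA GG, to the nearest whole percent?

58%

C=7, T=8, A=3, G=8
G+C = 8 + 7 = 15 out of 26 bases
%GC = 15/26 × 100 = 57.69% ≈ 58%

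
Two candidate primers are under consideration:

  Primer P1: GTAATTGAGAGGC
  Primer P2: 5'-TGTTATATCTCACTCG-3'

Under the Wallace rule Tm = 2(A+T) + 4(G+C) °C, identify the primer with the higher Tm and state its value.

Primer P1: A+T=7, G+C=6 → Tm = 2(7)+4(6) = 38°C
Primer P2: A+T=10, G+C=6 → Tm = 2(10)+4(6) = 44°C
38°C vs 44°C → primer P2 is higher.

Primer P2, 44°C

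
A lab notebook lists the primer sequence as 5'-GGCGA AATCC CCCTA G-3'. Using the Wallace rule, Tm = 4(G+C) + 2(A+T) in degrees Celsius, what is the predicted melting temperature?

T=2, A=4, C=6, G=4
A+T = 6, G+C = 10
Tm = 2×6 + 4×10 = 52°C

52°C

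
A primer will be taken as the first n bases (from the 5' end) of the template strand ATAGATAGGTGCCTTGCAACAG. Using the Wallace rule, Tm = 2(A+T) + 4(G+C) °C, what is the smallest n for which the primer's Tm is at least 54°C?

First 18 bases: ATAGATAGGTGCCTTGCA → Tm = 52°C (< 54°C)
First 19 bases: ATAGATAGGTGCCTTGCAA → Tm = 54°C (≥ 54°C)
Since every base adds ≥2°C, Tm only increases with n, so the threshold is first crossed at n = 19.

n = 19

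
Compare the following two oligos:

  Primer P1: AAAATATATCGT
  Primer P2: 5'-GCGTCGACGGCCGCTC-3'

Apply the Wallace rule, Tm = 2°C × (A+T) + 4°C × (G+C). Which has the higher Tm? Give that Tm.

Primer P2, 58°C

Primer P1: A+T=10, G+C=2 → Tm = 2(10)+4(2) = 28°C
Primer P2: A+T=3, G+C=13 → Tm = 2(3)+4(13) = 58°C
28°C vs 58°C → primer P2 is higher.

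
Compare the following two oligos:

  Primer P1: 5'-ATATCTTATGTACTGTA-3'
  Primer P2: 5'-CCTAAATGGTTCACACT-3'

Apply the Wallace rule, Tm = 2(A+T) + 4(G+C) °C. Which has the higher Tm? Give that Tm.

Primer P1: A+T=13, G+C=4 → Tm = 2(13)+4(4) = 42°C
Primer P2: A+T=10, G+C=7 → Tm = 2(10)+4(7) = 48°C
42°C vs 48°C → primer P2 is higher.

Primer P2, 48°C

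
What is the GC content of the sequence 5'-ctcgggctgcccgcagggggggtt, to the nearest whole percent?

G=12, A=1, C=7, T=4
G+C = 12 + 7 = 19 out of 24 bases
%GC = 19/24 × 100 = 79.17% ≈ 79%

79%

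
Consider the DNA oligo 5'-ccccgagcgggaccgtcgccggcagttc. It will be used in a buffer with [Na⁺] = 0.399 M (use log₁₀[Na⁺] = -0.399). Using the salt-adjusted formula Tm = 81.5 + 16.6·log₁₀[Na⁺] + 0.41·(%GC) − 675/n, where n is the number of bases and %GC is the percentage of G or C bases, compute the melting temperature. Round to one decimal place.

Length n = 28. Scanning the sequence gives T=3, G=10, C=12, A=3.
G+C = 22, so %GC = 22/28 × 100 = 78.571%
Salt term: 16.6 × (-0.399) = -6.623
GC term: 0.41 × 78.571 = 32.214; length term: −675/28 = −24.107
Tm = 81.5 + (-6.623) + 32.214 − 24.107 = 82.984 → 83.0°C

83.0°C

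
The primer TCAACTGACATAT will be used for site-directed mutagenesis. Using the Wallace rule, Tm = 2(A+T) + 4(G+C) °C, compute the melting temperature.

Base counts: A=5, T=4, G=1, C=3
A+T = 9, G+C = 4
Tm = 4·4 + 2·9 = 16 + 18 = 34°C

34°C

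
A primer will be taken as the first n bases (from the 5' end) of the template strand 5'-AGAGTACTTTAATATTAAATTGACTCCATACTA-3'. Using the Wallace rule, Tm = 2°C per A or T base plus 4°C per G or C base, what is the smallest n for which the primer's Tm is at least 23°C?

First 8 bases: AGAGTACT → Tm = 22°C (< 23°C)
First 9 bases: AGAGTACTT → Tm = 24°C (≥ 23°C)
Each additional base adds 2°C (A/T) or 4°C (G/C), so Tm is non-decreasing in n; n = 9 is the first length to reach 23°C.

n = 9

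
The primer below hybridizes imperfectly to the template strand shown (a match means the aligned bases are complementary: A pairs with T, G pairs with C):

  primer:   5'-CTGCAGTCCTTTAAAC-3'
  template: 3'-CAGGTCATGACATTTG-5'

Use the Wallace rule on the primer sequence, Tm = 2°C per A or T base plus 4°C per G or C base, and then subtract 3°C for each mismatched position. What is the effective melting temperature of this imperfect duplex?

Primer base counts: A=4, T=5, G=2, C=5 → A+T=9, G+C=7
Perfect-match Tm = 2(9) + 4(7) = 18 + 28 = 46°C
Mismatches (positions where the bases are not complementary): 4 (at positions 1, 3, 8, 11)
Effective Tm = 46 − 4×3 = 46 − 12 = 34°C

34°C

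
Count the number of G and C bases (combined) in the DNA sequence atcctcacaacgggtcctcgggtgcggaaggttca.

21

C=10, G=11, T=7, A=7
G+C = 11 + 10 = 21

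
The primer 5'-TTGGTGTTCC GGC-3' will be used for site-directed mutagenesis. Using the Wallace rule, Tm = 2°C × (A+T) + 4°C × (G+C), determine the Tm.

42°C

Scanning the sequence gives T=5, C=3, G=5, A=0.
AT pairs contribute 5, GC pairs contribute 8.
Tm = 2(5) + 4(8) = 10 + 32 = 42°C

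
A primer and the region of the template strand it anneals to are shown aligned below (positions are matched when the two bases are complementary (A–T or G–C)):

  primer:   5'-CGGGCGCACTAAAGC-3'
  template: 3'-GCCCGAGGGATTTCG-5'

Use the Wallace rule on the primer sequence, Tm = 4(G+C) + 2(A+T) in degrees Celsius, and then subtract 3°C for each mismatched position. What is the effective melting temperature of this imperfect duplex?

44°C

Primer base counts: A=4, T=1, G=5, C=5 → A+T=5, G+C=10
Perfect-match Tm = 2(5) + 4(10) = 10 + 40 = 50°C
Mismatches (positions where the bases are not complementary): 2 (at positions 6, 8)
Effective Tm = 50 − 2×3 = 50 − 6 = 44°C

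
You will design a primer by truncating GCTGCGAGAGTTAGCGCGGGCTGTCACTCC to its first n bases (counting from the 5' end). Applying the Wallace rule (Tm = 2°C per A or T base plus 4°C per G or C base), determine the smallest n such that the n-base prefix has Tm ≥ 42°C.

n = 14

First 13 bases: GCTGCGAGAGTTA → Tm = 40°C (< 42°C)
First 14 bases: GCTGCGAGAGTTAG → Tm = 44°C (≥ 42°C)
Since every base adds ≥2°C, Tm only increases with n, so the threshold is first crossed at n = 14.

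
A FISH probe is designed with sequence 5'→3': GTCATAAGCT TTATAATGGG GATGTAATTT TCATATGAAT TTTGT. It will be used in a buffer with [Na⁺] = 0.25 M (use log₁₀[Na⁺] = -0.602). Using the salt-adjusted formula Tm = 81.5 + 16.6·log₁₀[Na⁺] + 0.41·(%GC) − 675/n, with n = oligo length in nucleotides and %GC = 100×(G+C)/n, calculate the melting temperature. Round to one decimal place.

67.4°C

Length n = 45. Scanning the sequence gives A=13, G=9, C=3, T=20.
G+C = 12, so %GC = 12/45 × 100 = 26.667%
Salt term: 16.6 × (-0.602) = -9.993
GC term: 0.41 × 26.667 = 10.933; length term: −675/45 = −15
Tm = 81.5 + (-9.993) + 10.933 − 15 = 67.44 → 67.4°C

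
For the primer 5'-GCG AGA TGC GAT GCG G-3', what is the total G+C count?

Base counts: T=2, G=8, A=3, C=3
Total G or C: 8 + 3 = 11

11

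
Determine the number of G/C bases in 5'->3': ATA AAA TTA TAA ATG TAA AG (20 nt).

2

A=12, G=2, T=6, C=0
G+C = 2 + 0 = 2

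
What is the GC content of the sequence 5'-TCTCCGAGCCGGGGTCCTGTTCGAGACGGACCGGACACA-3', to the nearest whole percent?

Scanning the sequence gives C=13, T=6, G=13, A=7.
G+C = 13 + 13 = 26 out of 39 bases
%GC = 26/39 × 100 = 66.67% ≈ 67%

67%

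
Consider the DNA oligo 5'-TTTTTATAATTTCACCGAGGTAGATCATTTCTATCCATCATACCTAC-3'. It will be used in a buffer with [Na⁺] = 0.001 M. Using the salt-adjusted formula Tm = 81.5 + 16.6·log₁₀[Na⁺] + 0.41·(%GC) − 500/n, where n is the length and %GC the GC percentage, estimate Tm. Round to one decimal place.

Length n = 47. A=13, G=4, C=11, T=19
G+C = 15, so %GC = 15/47 × 100 = 31.915%
Salt term: 16.6 × (-3) = -49.8
GC term: 0.41 × 31.915 = 13.085; length term: −500/47 = −10.638
Tm = 81.5 + (-49.8) + 13.085 − 10.638 = 34.147 → 34.1°C

34.1°C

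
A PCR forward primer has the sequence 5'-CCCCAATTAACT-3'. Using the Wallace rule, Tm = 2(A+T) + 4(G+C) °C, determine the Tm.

A=4, C=5, G=0, T=3
AT pairs contribute 7, GC pairs contribute 5.
Tm = 2(7) + 4(5) = 14 + 20 = 34°C

34°C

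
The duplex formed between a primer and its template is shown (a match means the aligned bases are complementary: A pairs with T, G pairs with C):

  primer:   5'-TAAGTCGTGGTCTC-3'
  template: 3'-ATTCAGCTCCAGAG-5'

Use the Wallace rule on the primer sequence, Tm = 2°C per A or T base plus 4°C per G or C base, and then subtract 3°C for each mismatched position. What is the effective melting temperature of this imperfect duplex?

Primer base counts: A=2, T=5, G=4, C=3 → A+T=7, G+C=7
Perfect-match Tm = 2(7) + 4(7) = 14 + 28 = 42°C
Mismatches (positions where the bases are not complementary): 1 (at position 8)
Effective Tm = 42 − 1×3 = 42 − 3 = 39°C

39°C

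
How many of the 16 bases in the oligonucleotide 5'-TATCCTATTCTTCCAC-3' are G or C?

Scanning the sequence gives T=7, G=0, C=6, A=3.
Total G or C: 0 + 6 = 6

6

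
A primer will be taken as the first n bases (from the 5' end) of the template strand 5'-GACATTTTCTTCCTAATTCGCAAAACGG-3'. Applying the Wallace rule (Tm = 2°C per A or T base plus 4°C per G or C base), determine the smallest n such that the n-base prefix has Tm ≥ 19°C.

First 7 bases: GACATTT → Tm = 18°C (< 19°C)
First 8 bases: GACATTTT → Tm = 20°C (≥ 19°C)
Since every base adds ≥2°C, Tm only increases with n, so the threshold is first crossed at n = 8.

n = 8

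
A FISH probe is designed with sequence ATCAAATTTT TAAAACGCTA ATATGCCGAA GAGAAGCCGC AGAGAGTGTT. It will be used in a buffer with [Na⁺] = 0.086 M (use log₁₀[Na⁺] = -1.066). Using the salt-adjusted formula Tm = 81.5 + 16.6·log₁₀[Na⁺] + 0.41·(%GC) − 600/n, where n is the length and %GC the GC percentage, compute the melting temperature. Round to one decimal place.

67.4°C

Length n = 50. Scanning the sequence gives G=11, T=12, C=8, A=19.
G+C = 19, so %GC = 19/50 × 100 = 38%
Salt term: 16.6 × (-1.066) = -17.696
GC term: 0.41 × 38 = 15.58; length term: −600/50 = −12
Tm = 81.5 + (-17.696) + 15.58 − 12 = 67.384 → 67.4°C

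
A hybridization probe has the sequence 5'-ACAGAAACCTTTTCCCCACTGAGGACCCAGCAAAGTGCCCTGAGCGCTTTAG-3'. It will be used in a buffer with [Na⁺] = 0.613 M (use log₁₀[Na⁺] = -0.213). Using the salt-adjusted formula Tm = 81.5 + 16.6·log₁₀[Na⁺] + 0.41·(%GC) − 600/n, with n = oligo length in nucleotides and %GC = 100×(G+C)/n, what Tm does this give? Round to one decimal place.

88.5°C

Length n = 52. A=14, T=10, C=17, G=11
G+C = 28, so %GC = 28/52 × 100 = 53.846%
Salt term: 16.6 × (-0.213) = -3.536
GC term: 0.41 × 53.846 = 22.077; length term: −600/52 = −11.538
Tm = 81.5 + (-3.536) + 22.077 − 11.538 = 88.503 → 88.5°C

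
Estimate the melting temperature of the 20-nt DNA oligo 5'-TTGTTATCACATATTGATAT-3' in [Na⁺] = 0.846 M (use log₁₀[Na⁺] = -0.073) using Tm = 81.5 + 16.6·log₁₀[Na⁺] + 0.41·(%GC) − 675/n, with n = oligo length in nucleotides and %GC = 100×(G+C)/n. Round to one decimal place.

Length n = 20. Scanning the sequence gives T=10, C=2, G=2, A=6.
G+C = 4, so %GC = 4/20 × 100 = 20%
Salt term: 16.6 × (-0.073) = -1.212
GC term: 0.41 × 20 = 8.2; length term: −675/20 = −33.75
Tm = 81.5 + (-1.212) + 8.2 − 33.75 = 54.738 → 54.7°C

54.7°C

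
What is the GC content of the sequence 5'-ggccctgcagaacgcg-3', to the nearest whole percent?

75%

T=1, G=6, A=3, C=6
G+C = 6 + 6 = 12 out of 16 bases
%GC = 12/16 × 100 = 75% ≈ 75%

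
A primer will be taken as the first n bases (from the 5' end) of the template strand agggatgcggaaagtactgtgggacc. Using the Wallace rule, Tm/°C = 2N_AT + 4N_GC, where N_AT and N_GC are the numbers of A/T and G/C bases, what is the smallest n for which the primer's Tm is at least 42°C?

n = 14

First 13 bases: AGGGATGCGGAAA → Tm = 40°C (< 42°C)
First 14 bases: AGGGATGCGGAAAG → Tm = 44°C (≥ 42°C)
Since every base adds ≥2°C, Tm only increases with n, so the threshold is first crossed at n = 14.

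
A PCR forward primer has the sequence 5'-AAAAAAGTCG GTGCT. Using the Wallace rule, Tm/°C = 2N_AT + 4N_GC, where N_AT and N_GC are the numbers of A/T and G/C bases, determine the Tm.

42°C

Counting bases: C=2, T=3, G=4, A=6
A+T = 9, G+C = 6
Tm = 2×9 + 4×6 = 42°C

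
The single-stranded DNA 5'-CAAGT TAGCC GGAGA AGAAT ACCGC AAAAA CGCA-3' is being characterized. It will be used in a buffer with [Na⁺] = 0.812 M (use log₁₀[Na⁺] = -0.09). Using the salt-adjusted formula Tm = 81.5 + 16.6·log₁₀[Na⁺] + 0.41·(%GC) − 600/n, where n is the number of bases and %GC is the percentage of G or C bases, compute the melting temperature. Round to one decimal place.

81.7°C

Length n = 34. A=15, G=8, C=8, T=3
G+C = 16, so %GC = 16/34 × 100 = 47.059%
Salt term: 16.6 × (-0.09) = -1.494
GC term: 0.41 × 47.059 = 19.294; length term: −600/34 = −17.647
Tm = 81.5 + (-1.494) + 19.294 − 17.647 = 81.653 → 81.7°C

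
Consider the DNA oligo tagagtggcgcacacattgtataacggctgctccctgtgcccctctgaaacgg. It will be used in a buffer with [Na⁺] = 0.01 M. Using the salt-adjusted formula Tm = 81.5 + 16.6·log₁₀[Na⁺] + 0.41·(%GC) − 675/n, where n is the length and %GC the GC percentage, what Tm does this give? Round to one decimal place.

Length n = 53. Scanning the sequence gives C=16, G=14, A=11, T=12.
G+C = 30, so %GC = 30/53 × 100 = 56.604%
Salt term: 16.6 × (-2) = -33.2
GC term: 0.41 × 56.604 = 23.208; length term: −675/53 = −12.736
Tm = 81.5 + (-33.2) + 23.208 − 12.736 = 58.772 → 58.8°C

58.8°C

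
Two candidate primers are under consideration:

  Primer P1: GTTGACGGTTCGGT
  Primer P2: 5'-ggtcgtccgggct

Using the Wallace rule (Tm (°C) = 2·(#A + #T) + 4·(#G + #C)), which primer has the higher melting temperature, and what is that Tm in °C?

Primer P2, 46°C

Primer P1: A+T=6, G+C=8 → Tm = 2(6)+4(8) = 44°C
Primer P2: A+T=3, G+C=10 → Tm = 2(3)+4(10) = 46°C
44°C vs 46°C → primer P2 is higher.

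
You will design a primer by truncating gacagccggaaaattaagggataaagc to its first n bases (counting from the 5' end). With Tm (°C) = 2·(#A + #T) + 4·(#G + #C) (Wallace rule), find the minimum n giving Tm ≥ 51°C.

First 17 bases: GACAGCCGGAAAATTAA → Tm = 48°C (< 51°C)
First 18 bases: GACAGCCGGAAAATTAAG → Tm = 52°C (≥ 51°C)
Since every base adds ≥2°C, Tm only increases with n, so the threshold is first crossed at n = 18.

n = 18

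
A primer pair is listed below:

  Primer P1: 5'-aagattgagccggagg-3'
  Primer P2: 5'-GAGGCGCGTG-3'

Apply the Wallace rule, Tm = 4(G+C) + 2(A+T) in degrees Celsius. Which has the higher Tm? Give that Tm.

Primer P1: A+T=7, G+C=9 → Tm = 2(7)+4(9) = 50°C
Primer P2: A+T=2, G+C=8 → Tm = 2(2)+4(8) = 36°C
50°C vs 36°C → primer P1 is higher.

Primer P1, 50°C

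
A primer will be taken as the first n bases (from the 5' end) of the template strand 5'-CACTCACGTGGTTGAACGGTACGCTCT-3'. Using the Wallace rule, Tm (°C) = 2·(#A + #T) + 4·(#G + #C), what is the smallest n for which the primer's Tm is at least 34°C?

n = 11

First 10 bases: CACTCACGTG → Tm = 32°C (< 34°C)
First 11 bases: CACTCACGTGG → Tm = 36°C (≥ 34°C)
Each additional base adds 2°C (A/T) or 4°C (G/C), so Tm is non-decreasing in n; n = 11 is the first length to reach 34°C.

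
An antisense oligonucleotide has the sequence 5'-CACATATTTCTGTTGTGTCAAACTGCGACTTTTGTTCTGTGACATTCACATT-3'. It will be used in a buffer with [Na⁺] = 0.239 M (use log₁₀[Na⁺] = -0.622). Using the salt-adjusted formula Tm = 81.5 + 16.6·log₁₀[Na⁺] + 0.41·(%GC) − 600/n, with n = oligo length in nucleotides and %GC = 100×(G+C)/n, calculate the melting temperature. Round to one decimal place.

Length n = 52. Counting bases: C=11, A=11, G=8, T=22
G+C = 19, so %GC = 19/52 × 100 = 36.538%
Salt term: 16.6 × (-0.622) = -10.325
GC term: 0.41 × 36.538 = 14.981; length term: −600/52 = −11.538
Tm = 81.5 + (-10.325) + 14.981 − 11.538 = 74.618 → 74.6°C

74.6°C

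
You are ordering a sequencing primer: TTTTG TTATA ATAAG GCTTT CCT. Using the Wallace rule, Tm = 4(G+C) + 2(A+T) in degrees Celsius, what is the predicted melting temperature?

G=3, A=5, C=3, T=12
So N_AT = 17 and N_GC = 6.
Tm = 4·6 + 2·17 = 24 + 34 = 58°C

58°C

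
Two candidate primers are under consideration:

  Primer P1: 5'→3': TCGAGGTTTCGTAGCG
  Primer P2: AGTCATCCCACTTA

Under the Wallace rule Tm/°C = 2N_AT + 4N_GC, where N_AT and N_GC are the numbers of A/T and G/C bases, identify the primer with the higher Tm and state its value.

Primer P1: A+T=7, G+C=9 → Tm = 2(7)+4(9) = 50°C
Primer P2: A+T=8, G+C=6 → Tm = 2(8)+4(6) = 40°C
50°C vs 40°C → primer P1 is higher.

Primer P1, 50°C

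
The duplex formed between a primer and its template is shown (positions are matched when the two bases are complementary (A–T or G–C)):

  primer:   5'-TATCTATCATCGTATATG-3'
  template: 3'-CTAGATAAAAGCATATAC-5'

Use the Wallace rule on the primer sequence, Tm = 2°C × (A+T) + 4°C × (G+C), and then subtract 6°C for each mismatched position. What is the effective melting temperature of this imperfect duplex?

Primer base counts: A=5, T=8, G=2, C=3 → A+T=13, G+C=5
Perfect-match Tm = 2(13) + 4(5) = 26 + 20 = 46°C
Mismatches (positions where the bases are not complementary): 3 (at positions 1, 8, 9)
Effective Tm = 46 − 3×6 = 46 − 18 = 28°C

28°C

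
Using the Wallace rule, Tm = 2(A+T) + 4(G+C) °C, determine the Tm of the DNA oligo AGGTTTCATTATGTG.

Counting bases: T=7, G=4, C=1, A=3
So N_AT = 10 and N_GC = 5.
Tm = 4·5 + 2·10 = 20 + 20 = 40°C

40°C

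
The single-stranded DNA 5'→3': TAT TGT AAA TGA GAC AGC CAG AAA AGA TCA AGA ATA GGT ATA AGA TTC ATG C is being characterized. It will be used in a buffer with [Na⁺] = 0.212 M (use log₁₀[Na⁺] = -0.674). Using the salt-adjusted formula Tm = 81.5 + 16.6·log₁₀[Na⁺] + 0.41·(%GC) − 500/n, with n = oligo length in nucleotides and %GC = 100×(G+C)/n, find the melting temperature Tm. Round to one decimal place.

74.1°C

Length n = 52. Scanning the sequence gives C=6, G=11, T=12, A=23.
G+C = 17, so %GC = 17/52 × 100 = 32.692%
Salt term: 16.6 × (-0.674) = -11.188
GC term: 0.41 × 32.692 = 13.404; length term: −500/52 = −9.615
Tm = 81.5 + (-11.188) + 13.404 − 9.615 = 74.101 → 74.1°C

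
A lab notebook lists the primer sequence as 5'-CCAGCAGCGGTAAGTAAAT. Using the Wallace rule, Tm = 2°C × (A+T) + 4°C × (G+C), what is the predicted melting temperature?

56°C

Scanning the sequence gives T=3, C=4, A=7, G=5.
So N_AT = 10 and N_GC = 9.
Tm = 4·9 + 2·10 = 36 + 20 = 56°C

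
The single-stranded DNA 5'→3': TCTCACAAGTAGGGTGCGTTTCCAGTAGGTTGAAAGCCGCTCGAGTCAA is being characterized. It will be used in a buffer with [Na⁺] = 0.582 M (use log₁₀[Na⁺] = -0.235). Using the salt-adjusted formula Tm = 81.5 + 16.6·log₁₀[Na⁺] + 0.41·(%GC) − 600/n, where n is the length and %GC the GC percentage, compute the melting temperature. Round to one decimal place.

Length n = 49. T=12, A=12, C=11, G=14
G+C = 25, so %GC = 25/49 × 100 = 51.02%
Salt term: 16.6 × (-0.235) = -3.901
GC term: 0.41 × 51.02 = 20.918; length term: −600/49 = −12.245
Tm = 81.5 + (-3.901) + 20.918 − 12.245 = 86.272 → 86.3°C

86.3°C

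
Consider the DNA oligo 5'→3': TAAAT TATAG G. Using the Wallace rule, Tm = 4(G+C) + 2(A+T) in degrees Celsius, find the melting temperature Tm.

Scanning the sequence gives C=0, T=4, G=2, A=5.
A+T = 9, G+C = 2
Tm = 2(9) + 4(2) = 18 + 8 = 26°C

26°C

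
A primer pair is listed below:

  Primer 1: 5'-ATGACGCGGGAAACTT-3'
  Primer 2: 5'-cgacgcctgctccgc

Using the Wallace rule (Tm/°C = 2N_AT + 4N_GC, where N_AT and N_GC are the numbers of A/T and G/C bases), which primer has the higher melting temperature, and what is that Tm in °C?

Primer 1: A+T=8, G+C=8 → Tm = 2(8)+4(8) = 48°C
Primer 2: A+T=3, G+C=12 → Tm = 2(3)+4(12) = 54°C
48°C vs 54°C → primer 2 is higher.

Primer 2, 54°C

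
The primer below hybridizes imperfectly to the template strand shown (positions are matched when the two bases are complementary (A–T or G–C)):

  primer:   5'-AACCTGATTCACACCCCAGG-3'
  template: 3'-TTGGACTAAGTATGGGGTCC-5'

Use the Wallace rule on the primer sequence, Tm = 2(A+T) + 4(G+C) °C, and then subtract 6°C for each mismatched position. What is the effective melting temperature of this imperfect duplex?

56°C

Primer base counts: A=6, T=3, G=3, C=8 → A+T=9, G+C=11
Perfect-match Tm = 2(9) + 4(11) = 18 + 44 = 62°C
Mismatches (positions where the bases are not complementary): 1 (at position 12)
Effective Tm = 62 − 1×6 = 62 − 6 = 56°C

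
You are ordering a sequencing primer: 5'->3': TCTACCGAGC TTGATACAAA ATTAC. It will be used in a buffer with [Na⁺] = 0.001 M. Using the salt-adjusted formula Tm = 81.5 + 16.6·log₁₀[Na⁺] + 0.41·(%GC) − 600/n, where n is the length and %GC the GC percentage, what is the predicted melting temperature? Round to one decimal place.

22.5°C

Length n = 25. Base counts: G=3, C=6, T=7, A=9
G+C = 9, so %GC = 9/25 × 100 = 36%
Salt term: 16.6 × (-3) = -49.8
GC term: 0.41 × 36 = 14.76; length term: −600/25 = −24
Tm = 81.5 + (-49.8) + 14.76 − 24 = 22.46 → 22.5°C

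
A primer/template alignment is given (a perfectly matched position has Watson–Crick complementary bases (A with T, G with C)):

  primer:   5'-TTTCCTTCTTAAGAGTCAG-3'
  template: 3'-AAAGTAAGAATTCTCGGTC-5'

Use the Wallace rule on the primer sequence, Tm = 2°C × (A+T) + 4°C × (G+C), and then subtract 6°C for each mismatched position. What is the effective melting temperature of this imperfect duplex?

40°C

Primer base counts: A=4, T=8, G=3, C=4 → A+T=12, G+C=7
Perfect-match Tm = 2(12) + 4(7) = 24 + 28 = 52°C
Mismatches (positions where the bases are not complementary): 2 (at positions 5, 16)
Effective Tm = 52 − 2×6 = 52 − 12 = 40°C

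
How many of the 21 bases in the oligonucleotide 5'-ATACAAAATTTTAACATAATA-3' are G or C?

2

G=0, C=2, A=12, T=7
G+C = 0 + 2 = 2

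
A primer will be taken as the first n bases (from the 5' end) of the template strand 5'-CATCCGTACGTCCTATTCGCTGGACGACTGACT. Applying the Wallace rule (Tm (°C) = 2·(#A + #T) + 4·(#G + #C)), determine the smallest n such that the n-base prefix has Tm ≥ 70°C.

First 22 bases: CATCCGTACGTCCTATTCGCTG → Tm = 68°C (< 70°C)
First 23 bases: CATCCGTACGTCCTATTCGCTGG → Tm = 72°C (≥ 70°C)
Since every base adds ≥2°C, Tm only increases with n, so the threshold is first crossed at n = 23.

n = 23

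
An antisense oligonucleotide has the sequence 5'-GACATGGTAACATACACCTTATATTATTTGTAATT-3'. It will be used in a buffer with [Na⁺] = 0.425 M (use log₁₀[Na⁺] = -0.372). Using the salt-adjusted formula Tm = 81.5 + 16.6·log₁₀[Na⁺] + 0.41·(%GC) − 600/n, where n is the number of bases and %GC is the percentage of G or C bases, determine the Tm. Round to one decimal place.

68.7°C

Length n = 35. Counting bases: T=14, A=12, G=4, C=5
G+C = 9, so %GC = 9/35 × 100 = 25.714%
Salt term: 16.6 × (-0.372) = -6.175
GC term: 0.41 × 25.714 = 10.543; length term: −600/35 = −17.143
Tm = 81.5 + (-6.175) + 10.543 − 17.143 = 68.725 → 68.7°C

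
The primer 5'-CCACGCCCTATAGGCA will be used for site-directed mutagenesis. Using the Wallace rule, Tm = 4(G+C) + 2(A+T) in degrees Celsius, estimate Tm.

Base counts: G=3, A=4, C=7, T=2
A+T = 6, G+C = 10
Tm = 2(6) + 4(10) = 12 + 40 = 52°C

52°C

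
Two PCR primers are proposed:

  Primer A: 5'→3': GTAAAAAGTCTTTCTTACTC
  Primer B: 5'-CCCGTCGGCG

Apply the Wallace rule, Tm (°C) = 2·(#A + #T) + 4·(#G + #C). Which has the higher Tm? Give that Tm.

Primer A, 52°C

Primer A: A+T=14, G+C=6 → Tm = 2(14)+4(6) = 52°C
Primer B: A+T=1, G+C=9 → Tm = 2(1)+4(9) = 38°C
52°C vs 38°C → primer A is higher.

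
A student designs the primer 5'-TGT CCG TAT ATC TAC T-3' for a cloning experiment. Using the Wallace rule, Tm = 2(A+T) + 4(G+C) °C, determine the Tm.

Counting bases: A=3, C=4, G=2, T=7
A+T = 10, G+C = 6
Tm = 4·6 + 2·10 = 24 + 20 = 44°C

44°C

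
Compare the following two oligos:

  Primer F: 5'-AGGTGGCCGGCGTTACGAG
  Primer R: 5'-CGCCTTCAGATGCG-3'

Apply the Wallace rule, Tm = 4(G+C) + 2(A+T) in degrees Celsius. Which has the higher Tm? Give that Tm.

Primer F, 64°C

Primer F: A+T=6, G+C=13 → Tm = 2(6)+4(13) = 64°C
Primer R: A+T=5, G+C=9 → Tm = 2(5)+4(9) = 46°C
64°C vs 46°C → primer F is higher.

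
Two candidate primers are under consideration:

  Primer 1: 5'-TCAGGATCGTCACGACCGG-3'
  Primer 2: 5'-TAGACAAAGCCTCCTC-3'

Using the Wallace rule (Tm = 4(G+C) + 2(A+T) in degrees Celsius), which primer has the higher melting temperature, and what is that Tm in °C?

Primer 1: A+T=7, G+C=12 → Tm = 2(7)+4(12) = 62°C
Primer 2: A+T=8, G+C=8 → Tm = 2(8)+4(8) = 48°C
62°C vs 48°C → primer 1 is higher.

Primer 1, 62°C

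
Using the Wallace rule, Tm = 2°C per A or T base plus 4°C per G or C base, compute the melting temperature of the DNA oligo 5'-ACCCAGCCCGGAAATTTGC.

Scanning the sequence gives C=7, G=4, A=5, T=3.
So N_AT = 8 and N_GC = 11.
Tm = 2×8 + 4×11 = 60°C

60°C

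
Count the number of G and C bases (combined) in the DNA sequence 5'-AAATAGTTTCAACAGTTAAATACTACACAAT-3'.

C=5, G=2, T=9, A=15
Total G or C: 2 + 5 = 7

7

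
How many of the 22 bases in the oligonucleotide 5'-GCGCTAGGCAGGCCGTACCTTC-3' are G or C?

Base counts: C=8, A=3, T=4, G=7
G+C = 7 + 8 = 15

15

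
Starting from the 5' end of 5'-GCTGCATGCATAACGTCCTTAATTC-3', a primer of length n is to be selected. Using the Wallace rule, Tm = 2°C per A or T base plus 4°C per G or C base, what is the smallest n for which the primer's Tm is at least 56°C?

First 17 bases: GCTGCATGCATAACGTC → Tm = 52°C (< 56°C)
First 18 bases: GCTGCATGCATAACGTCC → Tm = 56°C (≥ 56°C)
Each additional base adds 2°C (A/T) or 4°C (G/C), so Tm is non-decreasing in n; n = 18 is the first length to reach 56°C.

n = 18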